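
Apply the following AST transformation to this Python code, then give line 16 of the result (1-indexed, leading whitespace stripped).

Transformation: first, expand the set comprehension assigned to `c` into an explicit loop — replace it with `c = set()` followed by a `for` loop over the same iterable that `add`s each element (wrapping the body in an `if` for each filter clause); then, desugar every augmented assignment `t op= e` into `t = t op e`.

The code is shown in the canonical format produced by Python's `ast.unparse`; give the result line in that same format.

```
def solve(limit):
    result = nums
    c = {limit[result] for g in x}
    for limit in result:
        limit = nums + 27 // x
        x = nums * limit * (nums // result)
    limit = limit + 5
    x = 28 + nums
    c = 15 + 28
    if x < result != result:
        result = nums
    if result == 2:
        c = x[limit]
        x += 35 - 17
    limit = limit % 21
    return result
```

Transformed code:
def solve(limit):
    result = nums
    c = set()
    for g in x:
        c.add(limit[result])
    for limit in result:
        limit = nums + 27 // x
        x = nums * limit * (nums // result)
    limit = limit + 5
    x = 28 + nums
    c = 15 + 28
    if x < result != result:
        result = nums
    if result == 2:
        c = x[limit]
        x = x + (35 - 17)
    limit = limit % 21
    return result

x = x + (35 - 17)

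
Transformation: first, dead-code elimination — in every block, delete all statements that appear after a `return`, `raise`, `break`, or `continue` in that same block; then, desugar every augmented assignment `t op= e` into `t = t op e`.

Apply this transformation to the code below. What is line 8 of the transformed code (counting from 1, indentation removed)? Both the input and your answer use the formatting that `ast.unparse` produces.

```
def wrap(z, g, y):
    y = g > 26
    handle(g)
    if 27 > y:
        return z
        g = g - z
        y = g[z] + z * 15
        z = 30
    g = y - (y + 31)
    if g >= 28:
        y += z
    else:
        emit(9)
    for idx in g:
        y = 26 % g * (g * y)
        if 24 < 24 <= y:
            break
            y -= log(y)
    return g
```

y = y + z

Transformed code:
def wrap(z, g, y):
    y = g > 26
    handle(g)
    if 27 > y:
        return z
    g = y - (y + 31)
    if g >= 28:
        y = y + z
    else:
        emit(9)
    for idx in g:
        y = 26 % g * (g * y)
        if 24 < 24 <= y:
            break
    return g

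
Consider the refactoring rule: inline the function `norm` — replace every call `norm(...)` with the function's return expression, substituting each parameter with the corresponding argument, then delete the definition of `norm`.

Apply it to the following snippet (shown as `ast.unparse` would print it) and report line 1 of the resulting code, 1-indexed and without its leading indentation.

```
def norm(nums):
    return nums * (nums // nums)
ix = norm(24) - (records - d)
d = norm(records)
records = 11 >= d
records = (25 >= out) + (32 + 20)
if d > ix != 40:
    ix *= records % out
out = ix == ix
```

Transformed code:
ix = 24 * (24 // 24) - (records - d)
d = records * (records // records)
records = 11 >= d
records = (25 >= out) + (32 + 20)
if d > ix != 40:
    ix *= records % out
out = ix == ix

ix = 24 * (24 // 24) - (records - d)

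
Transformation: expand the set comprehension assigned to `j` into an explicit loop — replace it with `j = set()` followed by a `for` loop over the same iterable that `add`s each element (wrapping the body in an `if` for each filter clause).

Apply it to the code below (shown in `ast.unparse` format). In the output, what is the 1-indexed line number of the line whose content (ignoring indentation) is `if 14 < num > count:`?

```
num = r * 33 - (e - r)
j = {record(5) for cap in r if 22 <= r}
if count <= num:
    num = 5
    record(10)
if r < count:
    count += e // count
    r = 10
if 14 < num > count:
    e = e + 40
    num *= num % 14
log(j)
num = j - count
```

Transformed code:
num = r * 33 - (e - r)
j = set()
for cap in r:
    if 22 <= r:
        j.add(record(5))
if count <= num:
    num = 5
    record(10)
if r < count:
    count += e // count
    r = 10
if 14 < num > count:
    e = e + 40
    num *= num % 14
log(j)
num = j - count

12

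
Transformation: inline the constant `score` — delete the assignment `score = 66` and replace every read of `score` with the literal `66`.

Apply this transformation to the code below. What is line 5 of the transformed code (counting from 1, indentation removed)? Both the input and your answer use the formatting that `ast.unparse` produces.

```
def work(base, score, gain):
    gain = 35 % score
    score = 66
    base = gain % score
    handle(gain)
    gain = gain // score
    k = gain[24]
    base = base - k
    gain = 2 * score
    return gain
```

gain = gain // 66

Transformed code:
def work(base, score, gain):
    gain = 35 % 66
    base = gain % 66
    handle(gain)
    gain = gain // 66
    k = gain[24]
    base = base - k
    gain = 2 * 66
    return gain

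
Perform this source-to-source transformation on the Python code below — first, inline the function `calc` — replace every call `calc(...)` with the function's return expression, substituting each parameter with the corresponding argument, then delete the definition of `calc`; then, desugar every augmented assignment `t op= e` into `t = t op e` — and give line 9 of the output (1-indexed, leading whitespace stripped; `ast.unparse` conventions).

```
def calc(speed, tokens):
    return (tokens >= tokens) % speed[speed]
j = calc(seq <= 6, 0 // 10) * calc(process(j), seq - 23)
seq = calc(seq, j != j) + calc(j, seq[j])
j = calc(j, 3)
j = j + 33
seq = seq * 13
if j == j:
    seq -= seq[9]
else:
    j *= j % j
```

j = j * (j % j)

Transformed code:
j = (0 // 10 >= 0 // 10) % (seq <= 6)[seq <= 6] * ((seq - 23 >= seq - 23) % process(j)[process(j)])
seq = ((j != j) >= (j != j)) % seq[seq] + (seq[j] >= seq[j]) % j[j]
j = (3 >= 3) % j[j]
j = j + 33
seq = seq * 13
if j == j:
    seq = seq - seq[9]
else:
    j = j * (j % j)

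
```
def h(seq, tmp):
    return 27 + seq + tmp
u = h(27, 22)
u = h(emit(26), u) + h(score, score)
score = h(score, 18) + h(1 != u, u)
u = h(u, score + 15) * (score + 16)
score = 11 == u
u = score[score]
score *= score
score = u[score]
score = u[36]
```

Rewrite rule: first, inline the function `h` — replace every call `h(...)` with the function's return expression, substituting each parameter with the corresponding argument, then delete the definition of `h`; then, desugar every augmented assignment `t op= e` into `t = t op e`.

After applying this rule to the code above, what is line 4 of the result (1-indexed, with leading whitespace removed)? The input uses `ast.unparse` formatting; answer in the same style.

u = (27 + u + (score + 15)) * (score + 16)

Transformed code:
u = 27 + 27 + 22
u = 27 + emit(26) + u + (27 + score + score)
score = 27 + score + 18 + (27 + (1 != u) + u)
u = (27 + u + (score + 15)) * (score + 16)
score = 11 == u
u = score[score]
score = score * score
score = u[score]
score = u[36]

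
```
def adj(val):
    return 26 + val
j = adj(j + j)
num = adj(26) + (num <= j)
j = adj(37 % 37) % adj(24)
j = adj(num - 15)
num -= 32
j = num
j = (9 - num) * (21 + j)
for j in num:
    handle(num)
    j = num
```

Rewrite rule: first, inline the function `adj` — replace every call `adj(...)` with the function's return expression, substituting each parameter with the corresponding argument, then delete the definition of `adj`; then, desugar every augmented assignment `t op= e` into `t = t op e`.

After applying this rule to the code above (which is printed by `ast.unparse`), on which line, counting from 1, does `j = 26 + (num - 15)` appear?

Transformed code:
j = 26 + (j + j)
num = 26 + 26 + (num <= j)
j = (26 + 37 % 37) % (26 + 24)
j = 26 + (num - 15)
num = num - 32
j = num
j = (9 - num) * (21 + j)
for j in num:
    handle(num)
    j = num

4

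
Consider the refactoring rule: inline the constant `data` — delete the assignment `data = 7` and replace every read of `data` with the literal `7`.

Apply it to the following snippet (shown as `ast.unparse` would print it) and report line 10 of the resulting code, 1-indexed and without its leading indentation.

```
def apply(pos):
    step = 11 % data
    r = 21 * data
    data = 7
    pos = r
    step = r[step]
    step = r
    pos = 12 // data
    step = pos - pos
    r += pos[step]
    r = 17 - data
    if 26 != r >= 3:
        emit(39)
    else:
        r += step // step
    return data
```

r = 17 - 7

Transformed code:
def apply(pos):
    step = 11 % 7
    r = 21 * 7
    pos = r
    step = r[step]
    step = r
    pos = 12 // 7
    step = pos - pos
    r += pos[step]
    r = 17 - 7
    if 26 != r >= 3:
        emit(39)
    else:
        r += step // step
    return 7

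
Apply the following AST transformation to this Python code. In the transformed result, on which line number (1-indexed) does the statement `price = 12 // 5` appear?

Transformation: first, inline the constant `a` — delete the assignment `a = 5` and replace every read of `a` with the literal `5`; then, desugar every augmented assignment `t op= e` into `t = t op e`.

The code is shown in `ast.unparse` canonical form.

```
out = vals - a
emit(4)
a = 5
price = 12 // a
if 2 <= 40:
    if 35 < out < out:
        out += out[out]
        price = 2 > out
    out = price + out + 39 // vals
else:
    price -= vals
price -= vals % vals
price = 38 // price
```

Transformed code:
out = vals - 5
emit(4)
price = 12 // 5
if 2 <= 40:
    if 35 < out < out:
        out = out + out[out]
        price = 2 > out
    out = price + out + 39 // vals
else:
    price = price - vals
price = price - vals % vals
price = 38 // price

3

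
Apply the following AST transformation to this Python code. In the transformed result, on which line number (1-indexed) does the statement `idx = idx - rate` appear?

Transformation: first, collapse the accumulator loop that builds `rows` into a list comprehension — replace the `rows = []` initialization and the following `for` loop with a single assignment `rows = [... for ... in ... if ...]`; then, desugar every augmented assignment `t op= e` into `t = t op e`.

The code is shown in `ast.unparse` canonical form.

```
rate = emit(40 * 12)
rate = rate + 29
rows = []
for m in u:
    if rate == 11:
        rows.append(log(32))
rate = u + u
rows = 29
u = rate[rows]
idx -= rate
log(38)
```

7

Transformed code:
rate = emit(40 * 12)
rate = rate + 29
rows = [log(32) for m in u if rate == 11]
rate = u + u
rows = 29
u = rate[rows]
idx = idx - rate
log(38)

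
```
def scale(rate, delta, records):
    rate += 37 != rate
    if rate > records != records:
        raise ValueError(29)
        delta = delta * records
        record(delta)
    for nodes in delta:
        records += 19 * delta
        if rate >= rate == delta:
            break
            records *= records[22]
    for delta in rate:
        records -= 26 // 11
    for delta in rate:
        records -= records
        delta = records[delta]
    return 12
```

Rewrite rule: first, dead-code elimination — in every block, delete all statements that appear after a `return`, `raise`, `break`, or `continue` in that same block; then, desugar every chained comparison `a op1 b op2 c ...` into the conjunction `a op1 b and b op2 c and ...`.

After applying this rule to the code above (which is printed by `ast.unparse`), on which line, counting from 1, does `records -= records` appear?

12

Transformed code:
def scale(rate, delta, records):
    rate += 37 != rate
    if rate > records and records != records:
        raise ValueError(29)
    for nodes in delta:
        records += 19 * delta
        if rate >= rate and rate == delta:
            break
    for delta in rate:
        records -= 26 // 11
    for delta in rate:
        records -= records
        delta = records[delta]
    return 12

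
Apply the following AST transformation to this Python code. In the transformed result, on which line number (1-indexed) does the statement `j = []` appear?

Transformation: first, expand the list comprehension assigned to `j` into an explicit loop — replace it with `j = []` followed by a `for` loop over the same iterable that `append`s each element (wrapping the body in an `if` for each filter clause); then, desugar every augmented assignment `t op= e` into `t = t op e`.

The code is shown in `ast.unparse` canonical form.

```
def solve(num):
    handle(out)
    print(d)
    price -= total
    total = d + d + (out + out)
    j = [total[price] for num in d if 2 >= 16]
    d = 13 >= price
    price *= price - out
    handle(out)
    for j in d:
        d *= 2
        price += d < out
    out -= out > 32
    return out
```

Transformed code:
def solve(num):
    handle(out)
    print(d)
    price = price - total
    total = d + d + (out + out)
    j = []
    for num in d:
        if 2 >= 16:
            j.append(total[price])
    d = 13 >= price
    price = price * (price - out)
    handle(out)
    for j in d:
        d = d * 2
        price = price + (d < out)
    out = out - (out > 32)
    return out

6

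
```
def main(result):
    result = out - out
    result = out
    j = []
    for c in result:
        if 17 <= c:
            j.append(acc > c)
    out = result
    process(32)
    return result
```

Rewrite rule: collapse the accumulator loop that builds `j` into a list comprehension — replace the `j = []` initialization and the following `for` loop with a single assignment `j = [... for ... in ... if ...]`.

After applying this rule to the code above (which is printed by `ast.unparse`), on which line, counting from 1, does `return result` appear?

Transformed code:
def main(result):
    result = out - out
    result = out
    j = [acc > c for c in result if 17 <= c]
    out = result
    process(32)
    return result

7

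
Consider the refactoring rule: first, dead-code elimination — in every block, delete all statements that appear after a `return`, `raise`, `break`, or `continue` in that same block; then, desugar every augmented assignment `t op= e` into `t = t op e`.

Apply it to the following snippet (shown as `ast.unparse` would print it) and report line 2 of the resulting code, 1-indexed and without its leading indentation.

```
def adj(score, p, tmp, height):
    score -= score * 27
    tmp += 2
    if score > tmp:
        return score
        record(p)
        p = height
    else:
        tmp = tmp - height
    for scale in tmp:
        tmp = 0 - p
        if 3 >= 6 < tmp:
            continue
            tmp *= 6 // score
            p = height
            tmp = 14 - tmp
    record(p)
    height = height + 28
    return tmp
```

score = score - score * 27

Transformed code:
def adj(score, p, tmp, height):
    score = score - score * 27
    tmp = tmp + 2
    if score > tmp:
        return score
    else:
        tmp = tmp - height
    for scale in tmp:
        tmp = 0 - p
        if 3 >= 6 < tmp:
            continue
    record(p)
    height = height + 28
    return tmp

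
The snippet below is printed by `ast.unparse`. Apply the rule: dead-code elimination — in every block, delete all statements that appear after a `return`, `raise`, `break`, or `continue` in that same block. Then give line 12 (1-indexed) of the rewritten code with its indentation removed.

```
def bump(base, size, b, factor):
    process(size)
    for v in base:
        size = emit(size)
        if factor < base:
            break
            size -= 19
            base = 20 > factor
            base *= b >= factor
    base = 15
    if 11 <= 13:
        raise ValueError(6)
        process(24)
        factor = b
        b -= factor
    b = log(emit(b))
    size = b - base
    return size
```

return size

Transformed code:
def bump(base, size, b, factor):
    process(size)
    for v in base:
        size = emit(size)
        if factor < base:
            break
    base = 15
    if 11 <= 13:
        raise ValueError(6)
    b = log(emit(b))
    size = b - base
    return size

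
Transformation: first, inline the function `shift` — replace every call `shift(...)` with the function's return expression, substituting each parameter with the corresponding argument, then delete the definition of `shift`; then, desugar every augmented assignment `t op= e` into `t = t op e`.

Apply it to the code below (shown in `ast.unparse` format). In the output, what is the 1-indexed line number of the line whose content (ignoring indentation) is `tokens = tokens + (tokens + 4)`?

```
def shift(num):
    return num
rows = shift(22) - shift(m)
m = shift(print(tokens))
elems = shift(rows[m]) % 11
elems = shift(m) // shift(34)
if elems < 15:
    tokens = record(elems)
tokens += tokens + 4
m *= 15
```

7

Transformed code:
rows = 22 - m
m = print(tokens)
elems = rows[m] % 11
elems = m // 34
if elems < 15:
    tokens = record(elems)
tokens = tokens + (tokens + 4)
m = m * 15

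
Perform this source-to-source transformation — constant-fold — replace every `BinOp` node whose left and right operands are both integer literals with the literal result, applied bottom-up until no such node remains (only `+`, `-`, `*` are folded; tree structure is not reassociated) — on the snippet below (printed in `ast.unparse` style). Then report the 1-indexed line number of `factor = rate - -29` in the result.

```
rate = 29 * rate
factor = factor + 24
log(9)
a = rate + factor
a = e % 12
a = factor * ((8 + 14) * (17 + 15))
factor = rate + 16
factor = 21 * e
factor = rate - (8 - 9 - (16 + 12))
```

Transformed code:
rate = 29 * rate
factor = factor + 24
log(9)
a = rate + factor
a = e % 12
a = factor * 704
factor = rate + 16
factor = 21 * e
factor = rate - -29

9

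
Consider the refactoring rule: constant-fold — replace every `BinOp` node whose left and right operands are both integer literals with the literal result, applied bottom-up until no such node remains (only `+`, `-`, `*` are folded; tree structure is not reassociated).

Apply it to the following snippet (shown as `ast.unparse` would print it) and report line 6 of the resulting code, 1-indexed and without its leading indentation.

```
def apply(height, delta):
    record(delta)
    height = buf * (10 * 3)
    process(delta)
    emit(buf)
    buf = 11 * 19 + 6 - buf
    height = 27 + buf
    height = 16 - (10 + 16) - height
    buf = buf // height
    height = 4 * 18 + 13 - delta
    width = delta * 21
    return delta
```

buf = 215 - buf

Transformed code:
def apply(height, delta):
    record(delta)
    height = buf * 30
    process(delta)
    emit(buf)
    buf = 215 - buf
    height = 27 + buf
    height = -10 - height
    buf = buf // height
    height = 85 - delta
    width = delta * 21
    return delta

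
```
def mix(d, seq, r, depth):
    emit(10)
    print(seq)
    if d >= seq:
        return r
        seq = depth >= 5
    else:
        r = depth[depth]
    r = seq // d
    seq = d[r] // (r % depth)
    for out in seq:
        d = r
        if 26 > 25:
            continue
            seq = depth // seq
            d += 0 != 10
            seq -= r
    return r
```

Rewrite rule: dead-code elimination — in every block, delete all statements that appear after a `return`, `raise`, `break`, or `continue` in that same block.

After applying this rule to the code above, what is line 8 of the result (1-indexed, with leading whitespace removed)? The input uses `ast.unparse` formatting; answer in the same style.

Transformed code:
def mix(d, seq, r, depth):
    emit(10)
    print(seq)
    if d >= seq:
        return r
    else:
        r = depth[depth]
    r = seq // d
    seq = d[r] // (r % depth)
    for out in seq:
        d = r
        if 26 > 25:
            continue
    return r

r = seq // d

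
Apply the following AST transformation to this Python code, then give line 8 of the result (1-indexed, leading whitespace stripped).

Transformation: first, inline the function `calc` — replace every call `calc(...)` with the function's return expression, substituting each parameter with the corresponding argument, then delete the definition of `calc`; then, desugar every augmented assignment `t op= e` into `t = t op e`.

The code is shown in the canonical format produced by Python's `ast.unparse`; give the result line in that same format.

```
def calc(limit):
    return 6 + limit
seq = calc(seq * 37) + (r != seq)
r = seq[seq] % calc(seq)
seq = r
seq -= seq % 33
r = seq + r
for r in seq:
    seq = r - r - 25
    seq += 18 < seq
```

seq = seq + (18 < seq)

Transformed code:
seq = 6 + seq * 37 + (r != seq)
r = seq[seq] % (6 + seq)
seq = r
seq = seq - seq % 33
r = seq + r
for r in seq:
    seq = r - r - 25
    seq = seq + (18 < seq)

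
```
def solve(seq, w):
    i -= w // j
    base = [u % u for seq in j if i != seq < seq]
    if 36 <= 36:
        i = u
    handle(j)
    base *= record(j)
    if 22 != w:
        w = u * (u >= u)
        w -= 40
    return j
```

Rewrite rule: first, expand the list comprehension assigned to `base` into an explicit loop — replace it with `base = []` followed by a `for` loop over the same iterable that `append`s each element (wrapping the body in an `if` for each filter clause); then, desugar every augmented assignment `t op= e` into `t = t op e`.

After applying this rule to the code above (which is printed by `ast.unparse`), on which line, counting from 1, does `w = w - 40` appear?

13

Transformed code:
def solve(seq, w):
    i = i - w // j
    base = []
    for seq in j:
        if i != seq < seq:
            base.append(u % u)
    if 36 <= 36:
        i = u
    handle(j)
    base = base * record(j)
    if 22 != w:
        w = u * (u >= u)
        w = w - 40
    return j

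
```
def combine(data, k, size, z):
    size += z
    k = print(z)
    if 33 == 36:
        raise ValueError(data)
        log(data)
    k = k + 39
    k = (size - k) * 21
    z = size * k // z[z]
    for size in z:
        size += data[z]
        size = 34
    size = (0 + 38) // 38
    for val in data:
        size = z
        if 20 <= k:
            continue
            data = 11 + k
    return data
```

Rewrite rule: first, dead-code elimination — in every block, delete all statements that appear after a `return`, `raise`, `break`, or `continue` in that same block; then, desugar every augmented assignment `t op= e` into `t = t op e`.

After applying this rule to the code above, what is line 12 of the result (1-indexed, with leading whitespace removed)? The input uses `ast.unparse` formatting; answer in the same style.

Transformed code:
def combine(data, k, size, z):
    size = size + z
    k = print(z)
    if 33 == 36:
        raise ValueError(data)
    k = k + 39
    k = (size - k) * 21
    z = size * k // z[z]
    for size in z:
        size = size + data[z]
        size = 34
    size = (0 + 38) // 38
    for val in data:
        size = z
        if 20 <= k:
            continue
    return data

size = (0 + 38) // 38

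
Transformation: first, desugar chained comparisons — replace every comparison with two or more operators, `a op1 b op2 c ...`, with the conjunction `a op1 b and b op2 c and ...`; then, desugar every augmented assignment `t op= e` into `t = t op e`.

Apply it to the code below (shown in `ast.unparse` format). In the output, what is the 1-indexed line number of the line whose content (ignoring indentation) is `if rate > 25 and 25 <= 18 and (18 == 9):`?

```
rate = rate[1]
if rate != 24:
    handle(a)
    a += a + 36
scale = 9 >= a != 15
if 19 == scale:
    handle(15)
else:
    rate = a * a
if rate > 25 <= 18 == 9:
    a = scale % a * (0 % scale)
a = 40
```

10

Transformed code:
rate = rate[1]
if rate != 24:
    handle(a)
    a = a + (a + 36)
scale = 9 >= a and a != 15
if 19 == scale:
    handle(15)
else:
    rate = a * a
if rate > 25 and 25 <= 18 and (18 == 9):
    a = scale % a * (0 % scale)
a = 40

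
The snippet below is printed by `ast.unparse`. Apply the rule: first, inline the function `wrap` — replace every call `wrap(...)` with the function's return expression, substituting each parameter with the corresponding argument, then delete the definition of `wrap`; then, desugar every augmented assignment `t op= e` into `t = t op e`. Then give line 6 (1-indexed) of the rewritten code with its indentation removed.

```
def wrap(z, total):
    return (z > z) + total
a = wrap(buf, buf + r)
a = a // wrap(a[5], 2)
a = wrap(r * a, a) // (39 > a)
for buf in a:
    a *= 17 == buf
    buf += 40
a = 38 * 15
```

buf = buf + 40

Transformed code:
a = (buf > buf) + (buf + r)
a = a // ((a[5] > a[5]) + 2)
a = ((r * a > r * a) + a) // (39 > a)
for buf in a:
    a = a * (17 == buf)
    buf = buf + 40
a = 38 * 15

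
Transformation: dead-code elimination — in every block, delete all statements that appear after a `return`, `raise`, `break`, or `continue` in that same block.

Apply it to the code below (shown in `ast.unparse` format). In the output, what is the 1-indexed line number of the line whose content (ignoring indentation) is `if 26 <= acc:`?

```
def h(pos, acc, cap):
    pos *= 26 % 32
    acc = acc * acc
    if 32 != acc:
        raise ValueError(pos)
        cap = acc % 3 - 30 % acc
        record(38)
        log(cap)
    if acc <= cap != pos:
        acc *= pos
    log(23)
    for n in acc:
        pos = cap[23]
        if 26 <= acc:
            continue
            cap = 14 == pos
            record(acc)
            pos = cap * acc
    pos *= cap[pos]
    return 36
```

11

Transformed code:
def h(pos, acc, cap):
    pos *= 26 % 32
    acc = acc * acc
    if 32 != acc:
        raise ValueError(pos)
    if acc <= cap != pos:
        acc *= pos
    log(23)
    for n in acc:
        pos = cap[23]
        if 26 <= acc:
            continue
    pos *= cap[pos]
    return 36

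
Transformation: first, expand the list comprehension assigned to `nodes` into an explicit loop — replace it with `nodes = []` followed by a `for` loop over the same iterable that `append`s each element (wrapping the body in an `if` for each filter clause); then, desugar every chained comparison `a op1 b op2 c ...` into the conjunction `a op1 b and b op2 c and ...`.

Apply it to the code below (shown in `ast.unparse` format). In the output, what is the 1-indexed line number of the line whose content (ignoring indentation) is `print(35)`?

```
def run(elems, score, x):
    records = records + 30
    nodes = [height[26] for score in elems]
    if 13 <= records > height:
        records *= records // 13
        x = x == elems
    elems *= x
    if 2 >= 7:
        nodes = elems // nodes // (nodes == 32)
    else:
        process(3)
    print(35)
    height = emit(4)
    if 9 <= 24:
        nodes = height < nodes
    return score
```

Transformed code:
def run(elems, score, x):
    records = records + 30
    nodes = []
    for score in elems:
        nodes.append(height[26])
    if 13 <= records and records > height:
        records *= records // 13
        x = x == elems
    elems *= x
    if 2 >= 7:
        nodes = elems // nodes // (nodes == 32)
    else:
        process(3)
    print(35)
    height = emit(4)
    if 9 <= 24:
        nodes = height < nodes
    return score

14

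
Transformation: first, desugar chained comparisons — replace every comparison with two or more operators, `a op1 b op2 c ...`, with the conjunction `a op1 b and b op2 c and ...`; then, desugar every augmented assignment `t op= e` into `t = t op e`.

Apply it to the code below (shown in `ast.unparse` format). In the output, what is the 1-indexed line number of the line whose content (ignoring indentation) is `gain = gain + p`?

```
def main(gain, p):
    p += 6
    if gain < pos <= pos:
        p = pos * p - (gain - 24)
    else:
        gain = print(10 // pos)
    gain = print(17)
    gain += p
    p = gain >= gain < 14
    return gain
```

8

Transformed code:
def main(gain, p):
    p = p + 6
    if gain < pos and pos <= pos:
        p = pos * p - (gain - 24)
    else:
        gain = print(10 // pos)
    gain = print(17)
    gain = gain + p
    p = gain >= gain and gain < 14
    return gain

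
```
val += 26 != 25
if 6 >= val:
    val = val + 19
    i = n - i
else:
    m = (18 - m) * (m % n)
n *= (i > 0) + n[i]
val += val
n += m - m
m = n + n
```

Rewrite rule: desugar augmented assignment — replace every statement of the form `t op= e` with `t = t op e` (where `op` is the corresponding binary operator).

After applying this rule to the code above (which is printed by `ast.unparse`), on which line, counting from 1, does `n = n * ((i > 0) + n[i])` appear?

Transformed code:
val = val + (26 != 25)
if 6 >= val:
    val = val + 19
    i = n - i
else:
    m = (18 - m) * (m % n)
n = n * ((i > 0) + n[i])
val = val + val
n = n + (m - m)
m = n + n

7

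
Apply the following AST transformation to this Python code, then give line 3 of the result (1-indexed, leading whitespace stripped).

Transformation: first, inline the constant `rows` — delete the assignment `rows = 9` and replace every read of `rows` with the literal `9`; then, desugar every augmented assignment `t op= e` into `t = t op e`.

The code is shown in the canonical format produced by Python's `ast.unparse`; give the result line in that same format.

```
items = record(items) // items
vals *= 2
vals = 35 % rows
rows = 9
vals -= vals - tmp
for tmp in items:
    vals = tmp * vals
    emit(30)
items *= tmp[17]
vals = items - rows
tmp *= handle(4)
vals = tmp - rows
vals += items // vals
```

vals = 35 % 9

Transformed code:
items = record(items) // items
vals = vals * 2
vals = 35 % 9
vals = vals - (vals - tmp)
for tmp in items:
    vals = tmp * vals
    emit(30)
items = items * tmp[17]
vals = items - 9
tmp = tmp * handle(4)
vals = tmp - 9
vals = vals + items // vals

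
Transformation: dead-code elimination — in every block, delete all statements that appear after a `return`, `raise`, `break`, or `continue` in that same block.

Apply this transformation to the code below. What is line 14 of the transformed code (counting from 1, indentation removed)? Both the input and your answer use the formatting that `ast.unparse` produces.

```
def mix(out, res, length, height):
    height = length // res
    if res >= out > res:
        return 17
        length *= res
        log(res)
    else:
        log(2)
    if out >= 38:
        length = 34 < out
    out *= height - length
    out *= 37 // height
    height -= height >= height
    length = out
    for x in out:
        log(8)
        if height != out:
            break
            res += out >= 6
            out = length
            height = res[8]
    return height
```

Transformed code:
def mix(out, res, length, height):
    height = length // res
    if res >= out > res:
        return 17
    else:
        log(2)
    if out >= 38:
        length = 34 < out
    out *= height - length
    out *= 37 // height
    height -= height >= height
    length = out
    for x in out:
        log(8)
        if height != out:
            break
    return height

log(8)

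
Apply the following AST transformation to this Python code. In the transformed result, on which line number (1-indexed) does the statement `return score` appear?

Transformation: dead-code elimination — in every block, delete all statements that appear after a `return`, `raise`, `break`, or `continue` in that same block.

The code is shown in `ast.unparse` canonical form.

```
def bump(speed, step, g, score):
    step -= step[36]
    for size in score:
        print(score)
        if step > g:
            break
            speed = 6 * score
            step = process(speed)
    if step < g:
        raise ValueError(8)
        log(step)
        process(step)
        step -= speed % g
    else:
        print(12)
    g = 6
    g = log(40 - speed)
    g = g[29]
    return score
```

14

Transformed code:
def bump(speed, step, g, score):
    step -= step[36]
    for size in score:
        print(score)
        if step > g:
            break
    if step < g:
        raise ValueError(8)
    else:
        print(12)
    g = 6
    g = log(40 - speed)
    g = g[29]
    return score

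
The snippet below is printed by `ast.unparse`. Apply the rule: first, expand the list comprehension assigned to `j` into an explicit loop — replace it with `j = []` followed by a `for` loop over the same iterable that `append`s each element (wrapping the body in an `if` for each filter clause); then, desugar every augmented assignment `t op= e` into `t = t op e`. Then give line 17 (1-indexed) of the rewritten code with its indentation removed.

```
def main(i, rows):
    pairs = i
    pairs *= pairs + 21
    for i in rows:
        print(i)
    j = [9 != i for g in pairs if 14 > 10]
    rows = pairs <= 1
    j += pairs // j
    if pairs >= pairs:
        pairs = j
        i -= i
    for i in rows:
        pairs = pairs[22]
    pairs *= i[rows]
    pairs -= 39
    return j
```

Transformed code:
def main(i, rows):
    pairs = i
    pairs = pairs * (pairs + 21)
    for i in rows:
        print(i)
    j = []
    for g in pairs:
        if 14 > 10:
            j.append(9 != i)
    rows = pairs <= 1
    j = j + pairs // j
    if pairs >= pairs:
        pairs = j
        i = i - i
    for i in rows:
        pairs = pairs[22]
    pairs = pairs * i[rows]
    pairs = pairs - 39
    return j

pairs = pairs * i[rows]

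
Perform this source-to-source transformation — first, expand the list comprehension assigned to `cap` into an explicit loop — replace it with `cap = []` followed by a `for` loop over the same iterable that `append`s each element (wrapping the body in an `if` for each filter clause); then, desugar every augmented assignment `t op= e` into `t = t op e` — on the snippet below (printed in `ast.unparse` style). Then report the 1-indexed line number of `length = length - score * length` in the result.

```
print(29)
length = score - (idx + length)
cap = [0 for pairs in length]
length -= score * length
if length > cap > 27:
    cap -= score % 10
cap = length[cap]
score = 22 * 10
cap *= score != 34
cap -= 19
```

Transformed code:
print(29)
length = score - (idx + length)
cap = []
for pairs in length:
    cap.append(0)
length = length - score * length
if length > cap > 27:
    cap = cap - score % 10
cap = length[cap]
score = 22 * 10
cap = cap * (score != 34)
cap = cap - 19

6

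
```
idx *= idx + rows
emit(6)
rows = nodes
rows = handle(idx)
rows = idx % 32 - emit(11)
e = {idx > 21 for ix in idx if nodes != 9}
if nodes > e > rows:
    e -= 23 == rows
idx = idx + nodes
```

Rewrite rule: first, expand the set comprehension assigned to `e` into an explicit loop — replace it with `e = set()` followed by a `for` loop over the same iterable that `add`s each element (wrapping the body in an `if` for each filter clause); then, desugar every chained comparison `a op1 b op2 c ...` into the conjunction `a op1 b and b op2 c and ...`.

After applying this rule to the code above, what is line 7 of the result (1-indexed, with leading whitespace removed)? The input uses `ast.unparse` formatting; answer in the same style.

for ix in idx:

Transformed code:
idx *= idx + rows
emit(6)
rows = nodes
rows = handle(idx)
rows = idx % 32 - emit(11)
e = set()
for ix in idx:
    if nodes != 9:
        e.add(idx > 21)
if nodes > e and e > rows:
    e -= 23 == rows
idx = idx + nodes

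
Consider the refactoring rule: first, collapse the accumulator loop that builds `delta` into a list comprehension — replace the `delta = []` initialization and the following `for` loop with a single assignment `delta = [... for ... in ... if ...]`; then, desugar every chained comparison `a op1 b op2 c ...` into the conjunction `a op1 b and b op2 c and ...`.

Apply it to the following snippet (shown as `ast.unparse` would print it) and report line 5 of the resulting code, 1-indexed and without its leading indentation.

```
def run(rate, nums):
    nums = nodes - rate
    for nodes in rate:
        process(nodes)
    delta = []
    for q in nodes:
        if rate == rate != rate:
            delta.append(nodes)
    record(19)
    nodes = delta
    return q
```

delta = [nodes for q in nodes if rate == rate and rate != rate]

Transformed code:
def run(rate, nums):
    nums = nodes - rate
    for nodes in rate:
        process(nodes)
    delta = [nodes for q in nodes if rate == rate and rate != rate]
    record(19)
    nodes = delta
    return q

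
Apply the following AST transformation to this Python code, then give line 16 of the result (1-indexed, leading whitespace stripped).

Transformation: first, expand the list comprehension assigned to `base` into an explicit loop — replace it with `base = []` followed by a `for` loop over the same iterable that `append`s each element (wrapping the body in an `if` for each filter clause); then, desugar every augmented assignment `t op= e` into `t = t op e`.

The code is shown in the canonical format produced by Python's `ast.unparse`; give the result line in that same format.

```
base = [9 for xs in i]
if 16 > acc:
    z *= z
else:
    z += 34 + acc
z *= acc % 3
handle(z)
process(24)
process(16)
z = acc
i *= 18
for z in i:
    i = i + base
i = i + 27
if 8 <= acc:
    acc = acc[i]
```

Transformed code:
base = []
for xs in i:
    base.append(9)
if 16 > acc:
    z = z * z
else:
    z = z + (34 + acc)
z = z * (acc % 3)
handle(z)
process(24)
process(16)
z = acc
i = i * 18
for z in i:
    i = i + base
i = i + 27
if 8 <= acc:
    acc = acc[i]

i = i + 27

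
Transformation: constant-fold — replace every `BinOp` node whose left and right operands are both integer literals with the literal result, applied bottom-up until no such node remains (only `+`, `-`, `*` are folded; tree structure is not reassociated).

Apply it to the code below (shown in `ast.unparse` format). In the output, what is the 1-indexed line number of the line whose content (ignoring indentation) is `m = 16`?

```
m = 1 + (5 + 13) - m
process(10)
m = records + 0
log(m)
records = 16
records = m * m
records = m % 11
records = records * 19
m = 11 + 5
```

Transformed code:
m = 19 - m
process(10)
m = records + 0
log(m)
records = 16
records = m * m
records = m % 11
records = records * 19
m = 16

9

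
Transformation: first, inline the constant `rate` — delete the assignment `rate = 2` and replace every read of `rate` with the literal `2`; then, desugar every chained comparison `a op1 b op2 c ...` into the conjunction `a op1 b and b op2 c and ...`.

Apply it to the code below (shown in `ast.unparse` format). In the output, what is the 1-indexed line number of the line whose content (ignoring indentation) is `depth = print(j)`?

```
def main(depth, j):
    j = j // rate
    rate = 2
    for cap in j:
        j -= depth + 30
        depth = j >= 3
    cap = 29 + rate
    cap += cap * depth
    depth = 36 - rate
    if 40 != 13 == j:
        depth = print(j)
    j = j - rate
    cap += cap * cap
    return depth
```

10

Transformed code:
def main(depth, j):
    j = j // 2
    for cap in j:
        j -= depth + 30
        depth = j >= 3
    cap = 29 + 2
    cap += cap * depth
    depth = 36 - 2
    if 40 != 13 and 13 == j:
        depth = print(j)
    j = j - 2
    cap += cap * cap
    return depth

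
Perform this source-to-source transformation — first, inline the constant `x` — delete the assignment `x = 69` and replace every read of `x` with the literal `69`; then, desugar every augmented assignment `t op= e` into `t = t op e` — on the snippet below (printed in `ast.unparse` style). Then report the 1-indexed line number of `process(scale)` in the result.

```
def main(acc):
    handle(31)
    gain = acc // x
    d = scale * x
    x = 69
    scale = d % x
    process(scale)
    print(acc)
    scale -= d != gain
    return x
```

Transformed code:
def main(acc):
    handle(31)
    gain = acc // 69
    d = scale * 69
    scale = d % 69
    process(scale)
    print(acc)
    scale = scale - (d != gain)
    return 69

6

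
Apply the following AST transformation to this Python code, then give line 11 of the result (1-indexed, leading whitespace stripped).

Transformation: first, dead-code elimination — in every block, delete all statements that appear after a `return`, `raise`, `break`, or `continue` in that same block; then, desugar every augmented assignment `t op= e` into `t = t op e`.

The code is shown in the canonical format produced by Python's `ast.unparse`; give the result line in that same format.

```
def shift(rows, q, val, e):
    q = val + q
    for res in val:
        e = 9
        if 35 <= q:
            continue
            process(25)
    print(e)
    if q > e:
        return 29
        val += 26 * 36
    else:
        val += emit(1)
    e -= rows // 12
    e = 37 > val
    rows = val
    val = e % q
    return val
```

Transformed code:
def shift(rows, q, val, e):
    q = val + q
    for res in val:
        e = 9
        if 35 <= q:
            continue
    print(e)
    if q > e:
        return 29
    else:
        val = val + emit(1)
    e = e - rows // 12
    e = 37 > val
    rows = val
    val = e % q
    return val

val = val + emit(1)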